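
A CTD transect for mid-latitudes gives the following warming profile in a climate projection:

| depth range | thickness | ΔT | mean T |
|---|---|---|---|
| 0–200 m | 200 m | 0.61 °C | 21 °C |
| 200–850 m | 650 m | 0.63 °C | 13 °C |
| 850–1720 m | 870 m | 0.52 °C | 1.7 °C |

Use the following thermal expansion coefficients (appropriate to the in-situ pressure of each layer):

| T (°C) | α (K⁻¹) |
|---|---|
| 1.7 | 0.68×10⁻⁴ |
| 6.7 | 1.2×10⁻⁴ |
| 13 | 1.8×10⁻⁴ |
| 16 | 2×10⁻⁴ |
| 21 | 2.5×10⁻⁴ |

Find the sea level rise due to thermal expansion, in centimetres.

Layer 1 at 21 °C → α = 2.5×10⁻⁴ K⁻¹
Layer 2 at 13 °C → α = 1.8×10⁻⁴ K⁻¹
Layer 3 at 1.7 °C → α = 0.68×10⁻⁴ K⁻¹
0–200 m: 200 × 2.5×10⁻⁴ × 0.61 = 0.03050 m
Layer 2: 1.8×10⁻⁴ × 0.63 × 650 = 0.07371 m
850–1720 m: 870 × 0.52 × 0.68×10⁻⁴ = 0.0307632 m
Δh = 0.03050 + 0.07371 + 0.0307632 = 0.1349732 m ≈ 13 cm

13 cm of thermosteric rise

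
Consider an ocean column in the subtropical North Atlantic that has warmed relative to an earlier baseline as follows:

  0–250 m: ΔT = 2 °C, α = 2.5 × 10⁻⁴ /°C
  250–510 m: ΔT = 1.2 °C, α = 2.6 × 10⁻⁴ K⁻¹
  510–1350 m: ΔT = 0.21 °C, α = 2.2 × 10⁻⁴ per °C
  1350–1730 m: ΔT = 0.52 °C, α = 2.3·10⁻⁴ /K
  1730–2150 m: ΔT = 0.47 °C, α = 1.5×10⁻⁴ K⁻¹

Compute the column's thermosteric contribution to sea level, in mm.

about 320 mm

250 × 2.5×10⁻⁴ × 2 = 0.12500 m
Layer 2: 2.6×10⁻⁴ × 1.2 × 260 = 0.08112 m
Layer 3: 2.2×10⁻⁴ × 0.21 × 840 = 0.038808 m
Layer 4: 0.52 × 2.3×10⁻⁴ × 380 = 0.045448 m
Layer 5: 0.47 × 1.5×10⁻⁴ × 420 = 0.02961 m
Δh = 0.12500 + 0.08112 + 0.038808 + 0.045448 + 0.02961 = 0.319986 m ≈ 320 mm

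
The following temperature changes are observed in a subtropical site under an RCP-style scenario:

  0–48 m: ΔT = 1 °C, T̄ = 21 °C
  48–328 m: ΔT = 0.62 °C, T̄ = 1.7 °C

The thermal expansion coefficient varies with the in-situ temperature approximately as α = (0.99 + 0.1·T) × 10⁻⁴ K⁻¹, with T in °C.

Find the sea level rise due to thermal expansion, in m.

about 0.0350 m

Layer 1: α = (0.99 + 0.1×21)×10⁻⁴ = 3.09×10⁻⁴ K⁻¹
Layer 2: α = (0.99 + 0.1×1.7)×10⁻⁴ = 1.16×10⁻⁴ K⁻¹
Layer 1: 1 × 48 × 3.09×10⁻⁴ = 0.014832 m
0.62 × 280 × 1.16×10⁻⁴ = 0.0201376 m
Δh = 0.014832 + 0.0201376 = 0.0349696 m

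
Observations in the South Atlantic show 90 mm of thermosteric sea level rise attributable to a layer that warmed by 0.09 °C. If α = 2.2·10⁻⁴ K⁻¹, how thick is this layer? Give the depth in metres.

H = Δh/(αΔT) = 0.09 / (2.2×10⁻⁴ × 0.09) ≈ 4545 m

4500 m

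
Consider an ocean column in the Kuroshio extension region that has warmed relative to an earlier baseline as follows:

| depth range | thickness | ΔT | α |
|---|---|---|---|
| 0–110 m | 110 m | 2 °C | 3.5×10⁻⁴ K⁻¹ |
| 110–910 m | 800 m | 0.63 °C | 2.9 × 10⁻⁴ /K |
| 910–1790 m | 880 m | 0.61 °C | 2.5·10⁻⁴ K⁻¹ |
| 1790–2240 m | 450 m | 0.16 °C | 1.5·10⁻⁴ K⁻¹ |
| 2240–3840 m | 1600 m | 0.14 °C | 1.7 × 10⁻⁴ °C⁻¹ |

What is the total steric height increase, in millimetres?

110 × 2 × 3.5×10⁻⁴ = 0.07700 m
Layer 2: 2.9×10⁻⁴ × 0.63 × 800 = 0.14616 m
910–1790 m: 0.61 × 2.5×10⁻⁴ × 880 = 0.13420 m
1790–2240 m: 1.5×10⁻⁴ × 0.16 × 450 = 0.01080 m
Layer 5: 0.14 × 1600 × 1.7×10⁻⁴ = 0.03808 m
Δh = 0.07700 + 0.14616 + 0.13420 + 0.01080 + 0.03808 = 0.40624 m ≈ 406 mm

Δh ≈ 406 mm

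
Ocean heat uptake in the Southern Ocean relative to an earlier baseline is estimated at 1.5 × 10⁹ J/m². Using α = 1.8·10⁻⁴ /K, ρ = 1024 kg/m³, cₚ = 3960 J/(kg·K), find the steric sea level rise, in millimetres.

66.6 mm

Δh = αQ/(ρcₚ) = 1.8×10⁻⁴ × 1.5×10⁹ / (1024 × 3960) ≈ 0.066584 m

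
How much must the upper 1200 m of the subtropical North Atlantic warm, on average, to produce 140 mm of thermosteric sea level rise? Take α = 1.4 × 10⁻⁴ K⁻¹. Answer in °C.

0.833 °C

ΔT = Δh/(αH) = 0.14 / (1.4×10⁻⁴ × 1200) ≈ 0.8333 °C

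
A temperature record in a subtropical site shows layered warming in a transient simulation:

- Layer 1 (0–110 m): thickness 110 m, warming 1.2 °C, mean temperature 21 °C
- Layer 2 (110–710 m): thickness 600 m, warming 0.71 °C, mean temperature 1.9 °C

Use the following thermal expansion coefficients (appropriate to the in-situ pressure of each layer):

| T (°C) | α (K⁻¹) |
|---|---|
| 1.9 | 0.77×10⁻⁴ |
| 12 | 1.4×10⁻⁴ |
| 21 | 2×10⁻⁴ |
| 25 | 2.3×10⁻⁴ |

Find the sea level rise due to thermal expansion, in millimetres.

Layer 1 at 21 °C → α = 2×10⁻⁴ K⁻¹
Layer 2 at 1.9 °C → α = 0.77×10⁻⁴ K⁻¹
Layer 1: 110 × 2×10⁻⁴ × 1.2 = 0.02640 m
110–710 m: 0.77×10⁻⁴ × 600 × 0.71 = 0.032802 m
Δh = 0.02640 + 0.032802 = 0.059202 m

about 59.2 mm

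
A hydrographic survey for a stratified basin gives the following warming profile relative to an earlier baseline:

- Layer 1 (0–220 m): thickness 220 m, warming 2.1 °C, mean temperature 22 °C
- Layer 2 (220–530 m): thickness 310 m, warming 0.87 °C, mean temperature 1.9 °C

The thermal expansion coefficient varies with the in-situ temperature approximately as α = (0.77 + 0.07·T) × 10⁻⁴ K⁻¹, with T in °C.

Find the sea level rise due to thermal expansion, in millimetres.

Layer 1: α = (0.77 + 0.07×22)×10⁻⁴ = 2.31×10⁻⁴ K⁻¹
Layer 2: α = (0.77 + 0.07×1.9)×10⁻⁴ = 0.903×10⁻⁴ K⁻¹
0–220 m: 2.1 × 2.31×10⁻⁴ × 220 = 0.106722 m
0.903×10⁻⁴ × 0.87 × 310 = 0.02435391 m
Δh = 0.106722 + 0.02435391 = 0.13107591 m ≈ 131 mm

Δh ≈ 131 mm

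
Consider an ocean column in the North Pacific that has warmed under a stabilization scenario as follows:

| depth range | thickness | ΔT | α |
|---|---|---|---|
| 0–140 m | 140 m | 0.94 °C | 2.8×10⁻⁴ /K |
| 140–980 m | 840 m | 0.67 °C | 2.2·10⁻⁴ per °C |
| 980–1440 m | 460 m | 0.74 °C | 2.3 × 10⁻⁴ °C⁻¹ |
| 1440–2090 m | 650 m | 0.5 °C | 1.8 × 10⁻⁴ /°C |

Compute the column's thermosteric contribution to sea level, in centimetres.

30 cm

0–140 m: 0.94 × 140 × 2.8×10⁻⁴ = 0.036848 m
Layer 2: 840 × 2.2×10⁻⁴ × 0.67 = 0.123816 m
Layer 3: 0.74 × 2.3×10⁻⁴ × 460 = 0.078292 m
1440–2090 m: 0.5 × 1.8×10⁻⁴ × 650 = 0.05850 m
Δh = 0.036848 + 0.123816 + 0.078292 + 0.05850 = 0.297456 m ≈ 30 cm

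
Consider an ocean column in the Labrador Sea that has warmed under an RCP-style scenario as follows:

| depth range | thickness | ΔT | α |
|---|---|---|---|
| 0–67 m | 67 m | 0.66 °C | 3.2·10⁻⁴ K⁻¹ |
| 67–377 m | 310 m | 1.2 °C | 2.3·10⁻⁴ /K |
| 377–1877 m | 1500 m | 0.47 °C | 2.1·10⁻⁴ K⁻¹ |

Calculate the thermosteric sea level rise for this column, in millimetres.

about 248 mm

3.2×10⁻⁴ × 0.66 × 67 = 0.0141504 m
Layer 2: 1.2 × 310 × 2.3×10⁻⁴ = 0.08556 m
Layer 3: 0.47 × 1500 × 2.1×10⁻⁴ = 0.14805 m
Δh = 0.0141504 + 0.08556 + 0.14805 = 0.2477604 m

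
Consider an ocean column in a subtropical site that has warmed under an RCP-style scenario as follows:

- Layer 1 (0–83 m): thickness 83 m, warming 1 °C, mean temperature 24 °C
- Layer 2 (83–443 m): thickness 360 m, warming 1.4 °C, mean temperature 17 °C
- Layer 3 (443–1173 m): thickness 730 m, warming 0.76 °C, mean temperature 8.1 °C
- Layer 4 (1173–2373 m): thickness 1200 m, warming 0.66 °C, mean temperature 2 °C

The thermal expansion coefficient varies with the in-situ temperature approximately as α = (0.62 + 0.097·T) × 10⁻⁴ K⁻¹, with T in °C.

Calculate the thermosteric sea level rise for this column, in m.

Layer 1: α = (0.62 + 0.097×24)×10⁻⁴ = 2.948×10⁻⁴ K⁻¹
Layer 2: α = (0.62 + 0.097×17)×10⁻⁴ = 2.269×10⁻⁴ K⁻¹
Layer 3: α = (0.62 + 0.097×8.1)×10⁻⁴ = 1.4057×10⁻⁴ K⁻¹
Layer 4: α = (0.62 + 0.097×2)×10⁻⁴ = 0.814×10⁻⁴ K⁻¹
0–83 m: 2.948×10⁻⁴ × 1 × 83 = 0.0244684 m
83–443 m: 2.269×10⁻⁴ × 1.4 × 360 = 0.1143576 m
Layer 3: 1.4057×10⁻⁴ × 0.76 × 730 = 0.077988236 m
Layer 4: 1200 × 0.66 × 0.814×10⁻⁴ = 0.0644688 m
Δh = 0.0244684 + 0.1143576 + 0.077988236 + 0.0644688 = 0.281283036 m

Δh = 0.281 m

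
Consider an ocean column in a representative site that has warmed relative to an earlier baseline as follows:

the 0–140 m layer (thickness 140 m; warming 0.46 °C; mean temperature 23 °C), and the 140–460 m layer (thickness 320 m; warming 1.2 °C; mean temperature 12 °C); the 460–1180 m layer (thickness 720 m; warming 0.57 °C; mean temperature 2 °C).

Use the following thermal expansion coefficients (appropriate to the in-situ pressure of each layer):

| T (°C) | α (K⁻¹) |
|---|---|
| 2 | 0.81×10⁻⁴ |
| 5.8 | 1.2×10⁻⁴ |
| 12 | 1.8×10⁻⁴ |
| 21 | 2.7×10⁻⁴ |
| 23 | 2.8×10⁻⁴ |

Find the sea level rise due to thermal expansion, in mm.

Layer 1 at 23 °C → α = 2.8×10⁻⁴ K⁻¹
Layer 2 at 12 °C → α = 1.8×10⁻⁴ K⁻¹
Layer 3 at 2 °C → α = 0.81×10⁻⁴ K⁻¹
2.8×10⁻⁴ × 140 × 0.46 = 0.018032 m
Layer 2: 1.8×10⁻⁴ × 320 × 1.2 = 0.06912 m
720 × 0.81×10⁻⁴ × 0.57 = 0.0332424 m
Δh = 0.018032 + 0.06912 + 0.0332424 = 0.1203944 m

120 mm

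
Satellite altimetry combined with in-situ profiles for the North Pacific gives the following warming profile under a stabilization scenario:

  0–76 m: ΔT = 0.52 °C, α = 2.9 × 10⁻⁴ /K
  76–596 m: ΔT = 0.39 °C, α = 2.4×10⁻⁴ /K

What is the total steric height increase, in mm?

60.1 mm of thermosteric rise

76 × 0.52 × 2.9×10⁻⁴ = 0.0114608 m
Layer 2: 2.4×10⁻⁴ × 0.39 × 520 = 0.048672 m
Δh = 0.0114608 + 0.048672 = 0.0601328 m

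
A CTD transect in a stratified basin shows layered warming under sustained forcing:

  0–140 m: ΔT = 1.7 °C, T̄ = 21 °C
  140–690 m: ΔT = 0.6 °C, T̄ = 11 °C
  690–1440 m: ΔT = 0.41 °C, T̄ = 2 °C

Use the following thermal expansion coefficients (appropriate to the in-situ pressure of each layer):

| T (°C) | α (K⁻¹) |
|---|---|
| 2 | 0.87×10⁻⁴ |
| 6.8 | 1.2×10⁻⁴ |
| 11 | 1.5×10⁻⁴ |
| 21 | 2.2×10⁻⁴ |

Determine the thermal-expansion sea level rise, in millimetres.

Δh ≈ 129 mm

Layer 1 at 21 °C → α = 2.2×10⁻⁴ K⁻¹
Layer 2 at 11 °C → α = 1.5×10⁻⁴ K⁻¹
Layer 3 at 2 °C → α = 0.87×10⁻⁴ K⁻¹
0–140 m: 140 × 2.2×10⁻⁴ × 1.7 = 0.05236 m
Layer 2: 0.6 × 550 × 1.5×10⁻⁴ = 0.04950 m
690–1440 m: 750 × 0.87×10⁻⁴ × 0.41 = 0.0267525 m
Δh = 0.05236 + 0.04950 + 0.0267525 = 0.1286125 m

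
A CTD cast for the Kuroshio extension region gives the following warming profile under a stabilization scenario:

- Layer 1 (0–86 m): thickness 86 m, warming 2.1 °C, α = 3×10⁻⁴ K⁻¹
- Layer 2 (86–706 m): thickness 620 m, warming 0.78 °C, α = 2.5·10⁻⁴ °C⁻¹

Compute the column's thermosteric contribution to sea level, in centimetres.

2.1 × 3×10⁻⁴ × 86 = 0.05418 m
0.78 × 620 × 2.5×10⁻⁴ = 0.12090 m
Δh = 0.05418 + 0.12090 = 0.17508 m ≈ 17.5 cm

17.5 cm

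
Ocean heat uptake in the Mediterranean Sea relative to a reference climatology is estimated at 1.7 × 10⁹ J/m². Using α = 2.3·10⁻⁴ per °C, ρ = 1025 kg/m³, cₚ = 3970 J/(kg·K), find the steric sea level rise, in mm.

96.1 mm of thermosteric rise

Δh = αQ/(ρcₚ) = 2.3×10⁻⁴ × 1.7×10⁹ / (1025 × 3970) ≈ 0.096087 m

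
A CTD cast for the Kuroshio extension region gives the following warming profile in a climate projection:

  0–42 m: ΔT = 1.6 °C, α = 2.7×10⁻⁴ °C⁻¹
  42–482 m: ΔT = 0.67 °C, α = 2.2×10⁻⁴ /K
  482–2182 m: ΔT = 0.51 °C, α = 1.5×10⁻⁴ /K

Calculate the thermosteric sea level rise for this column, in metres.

0–42 m: 2.7×10⁻⁴ × 42 × 1.6 = 0.018144 m
440 × 2.2×10⁻⁴ × 0.67 = 0.064856 m
1700 × 1.5×10⁻⁴ × 0.51 = 0.13005 m
Δh = 0.018144 + 0.064856 + 0.13005 = 0.21305 m ≈ 0.213 m

Δh = 0.213 m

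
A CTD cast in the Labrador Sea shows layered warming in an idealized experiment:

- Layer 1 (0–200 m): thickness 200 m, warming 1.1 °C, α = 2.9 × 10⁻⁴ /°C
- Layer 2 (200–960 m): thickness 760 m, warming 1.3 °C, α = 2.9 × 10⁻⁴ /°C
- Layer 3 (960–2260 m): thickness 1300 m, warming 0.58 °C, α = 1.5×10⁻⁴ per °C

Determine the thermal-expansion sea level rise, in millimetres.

Layer 1: 200 × 2.9×10⁻⁴ × 1.1 = 0.06380 m
200–960 m: 1.3 × 2.9×10⁻⁴ × 760 = 0.28652 m
1.5×10⁻⁴ × 1300 × 0.58 = 0.11310 m
Δh = 0.06380 + 0.28652 + 0.11310 = 0.46342 m

Δh = 463 mm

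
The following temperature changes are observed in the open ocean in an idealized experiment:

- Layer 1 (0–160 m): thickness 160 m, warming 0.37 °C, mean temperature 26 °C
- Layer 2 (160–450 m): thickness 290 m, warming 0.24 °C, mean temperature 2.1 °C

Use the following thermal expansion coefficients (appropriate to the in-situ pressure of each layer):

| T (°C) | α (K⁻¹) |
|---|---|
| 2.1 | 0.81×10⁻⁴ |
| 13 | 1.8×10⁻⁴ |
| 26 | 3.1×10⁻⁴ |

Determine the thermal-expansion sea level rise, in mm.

Layer 1 at 26 °C → α = 3.1×10⁻⁴ K⁻¹
Layer 2 at 2.1 °C → α = 0.81×10⁻⁴ K⁻¹
Layer 1: 3.1×10⁻⁴ × 0.37 × 160 = 0.018352 m
160–450 m: 290 × 0.81×10⁻⁴ × 0.24 = 0.0056376 m
Δh = 0.018352 + 0.0056376 = 0.0239896 m ≈ 24 mm

Δh = 24 mm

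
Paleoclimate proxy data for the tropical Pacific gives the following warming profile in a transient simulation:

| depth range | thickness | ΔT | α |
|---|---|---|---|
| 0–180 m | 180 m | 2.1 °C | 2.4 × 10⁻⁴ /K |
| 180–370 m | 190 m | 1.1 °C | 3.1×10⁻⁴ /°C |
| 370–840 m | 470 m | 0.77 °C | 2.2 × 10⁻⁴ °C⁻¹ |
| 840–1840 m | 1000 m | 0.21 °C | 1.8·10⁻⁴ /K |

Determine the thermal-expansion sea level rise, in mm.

2.1 × 2.4×10⁻⁴ × 180 = 0.09072 m
180–370 m: 190 × 3.1×10⁻⁴ × 1.1 = 0.06479 m
370–840 m: 0.77 × 470 × 2.2×10⁻⁴ = 0.079618 m
0.21 × 1000 × 1.8×10⁻⁴ = 0.03780 m
Δh = 0.09072 + 0.06479 + 0.079618 + 0.03780 = 0.272928 m

Δh = 270 mm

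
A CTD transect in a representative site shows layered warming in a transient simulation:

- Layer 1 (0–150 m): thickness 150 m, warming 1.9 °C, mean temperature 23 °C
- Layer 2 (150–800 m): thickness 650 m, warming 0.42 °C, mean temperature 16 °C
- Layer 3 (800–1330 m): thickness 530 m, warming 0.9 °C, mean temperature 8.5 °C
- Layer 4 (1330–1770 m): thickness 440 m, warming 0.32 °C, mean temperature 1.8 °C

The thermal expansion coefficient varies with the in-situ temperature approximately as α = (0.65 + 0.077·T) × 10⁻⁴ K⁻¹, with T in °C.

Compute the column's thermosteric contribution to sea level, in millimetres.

Layer 1: α = (0.65 + 0.077×23)×10⁻⁴ = 2.421×10⁻⁴ K⁻¹
Layer 2: α = (0.65 + 0.077×16)×10⁻⁴ = 1.882×10⁻⁴ K⁻¹
Layer 3: α = (0.65 + 0.077×8.5)×10⁻⁴ = 1.3045×10⁻⁴ K⁻¹
Layer 4: α = (0.65 + 0.077×1.8)×10⁻⁴ = 0.7886×10⁻⁴ K⁻¹
1.9 × 150 × 2.421×10⁻⁴ = 0.0689985 m
150–800 m: 650 × 0.42 × 1.882×10⁻⁴ = 0.0513786 m
800–1330 m: 1.3045×10⁻⁴ × 0.9 × 530 = 0.06222465 m
0.32 × 440 × 0.7886×10⁻⁴ = 0.011103488 m
Δh = 0.0689985 + 0.0513786 + 0.06222465 + 0.011103488 = 0.193705238 m

about 190 mm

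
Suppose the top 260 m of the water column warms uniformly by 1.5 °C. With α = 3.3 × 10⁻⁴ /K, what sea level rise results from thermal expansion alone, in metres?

Δh = αΔT·H = 3.3×10⁻⁴ × 1.5 × 260 = 0.12870 m

Δh ≈ 0.13 m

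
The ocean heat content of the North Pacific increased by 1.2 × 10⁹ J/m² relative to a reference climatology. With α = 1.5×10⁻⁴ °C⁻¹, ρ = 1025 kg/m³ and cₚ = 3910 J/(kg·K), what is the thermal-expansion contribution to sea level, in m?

Δh = αQ/(ρcₚ) = 1.5×10⁻⁴ × 1.2×10⁹ / (1025 × 3910) ≈ 0.044913 m

about 0.0449 m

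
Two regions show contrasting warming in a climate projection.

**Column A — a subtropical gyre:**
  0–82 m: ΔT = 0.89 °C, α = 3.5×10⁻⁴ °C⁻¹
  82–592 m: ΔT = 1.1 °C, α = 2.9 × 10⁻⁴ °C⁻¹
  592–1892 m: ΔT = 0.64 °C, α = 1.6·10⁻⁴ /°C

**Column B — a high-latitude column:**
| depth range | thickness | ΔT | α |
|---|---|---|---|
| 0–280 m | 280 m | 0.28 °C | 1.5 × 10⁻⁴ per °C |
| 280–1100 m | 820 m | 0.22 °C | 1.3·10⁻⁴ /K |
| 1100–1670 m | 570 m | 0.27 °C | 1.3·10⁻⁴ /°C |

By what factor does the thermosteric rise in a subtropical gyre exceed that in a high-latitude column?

a factor of 5.8

A 0–82 m: 82 × 0.89 × 3.5×10⁻⁴ = 0.025543 m
A 82–592 m: 1.1 × 2.9×10⁻⁴ × 510 = 0.16269 m
A 0.64 × 1.6×10⁻⁴ × 1300 = 0.13312 m
A total: 0.321353 m
B 0.28 × 1.5×10⁻⁴ × 280 = 0.01176 m
B 0.22 × 820 × 1.3×10⁻⁴ = 0.023452 m
B 1100–1670 m: 570 × 1.3×10⁻⁴ × 0.27 = 0.020007 m
B total: 0.055219 m
Ratio: 0.321353 / 0.055219 ≈ 5.820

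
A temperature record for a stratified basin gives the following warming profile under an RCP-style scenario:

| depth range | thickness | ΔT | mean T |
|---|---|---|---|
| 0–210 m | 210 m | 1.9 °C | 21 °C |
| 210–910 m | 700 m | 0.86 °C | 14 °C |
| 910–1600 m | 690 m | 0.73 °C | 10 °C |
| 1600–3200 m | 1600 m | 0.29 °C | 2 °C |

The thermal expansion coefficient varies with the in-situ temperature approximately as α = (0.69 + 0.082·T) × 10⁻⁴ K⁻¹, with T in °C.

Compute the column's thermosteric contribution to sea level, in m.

Layer 1: α = (0.69 + 0.082×21)×10⁻⁴ = 2.412×10⁻⁴ K⁻¹
Layer 2: α = (0.69 + 0.082×14)×10⁻⁴ = 1.838×10⁻⁴ K⁻¹
Layer 3: α = (0.69 + 0.082×10)×10⁻⁴ = 1.51×10⁻⁴ K⁻¹
Layer 4: α = (0.69 + 0.082×2)×10⁻⁴ = 0.854×10⁻⁴ K⁻¹
Layer 1: 2.412×10⁻⁴ × 1.9 × 210 = 0.0962388 m
210–910 m: 1.838×10⁻⁴ × 700 × 0.86 = 0.1106476 m
Layer 3: 0.73 × 690 × 1.51×10⁻⁴ = 0.0760587 m
1600–3200 m: 0.29 × 1600 × 0.854×10⁻⁴ = 0.0396256 m
Δh = 0.0962388 + 0.1106476 + 0.0760587 + 0.0396256 = 0.3225707 m

Δh = 0.323 m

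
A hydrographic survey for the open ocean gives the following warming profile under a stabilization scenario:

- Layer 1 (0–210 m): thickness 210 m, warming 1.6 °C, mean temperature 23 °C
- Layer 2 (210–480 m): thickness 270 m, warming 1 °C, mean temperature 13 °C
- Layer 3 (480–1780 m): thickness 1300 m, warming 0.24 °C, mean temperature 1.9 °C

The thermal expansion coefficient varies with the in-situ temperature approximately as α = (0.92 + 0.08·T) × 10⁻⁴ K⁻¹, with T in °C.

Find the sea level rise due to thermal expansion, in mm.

Δh ≈ 179 mm

Layer 1: α = (0.92 + 0.08×23)×10⁻⁴ = 2.76×10⁻⁴ K⁻¹
Layer 2: α = (0.92 + 0.08×13)×10⁻⁴ = 1.96×10⁻⁴ K⁻¹
Layer 3: α = (0.92 + 0.08×1.9)×10⁻⁴ = 1.072×10⁻⁴ K⁻¹
1.6 × 210 × 2.76×10⁻⁴ = 0.092736 m
Layer 2: 270 × 1.96×10⁻⁴ × 1 = 0.05292 m
480–1780 m: 1.072×10⁻⁴ × 1300 × 0.24 = 0.0334464 m
Δh = 0.092736 + 0.05292 + 0.0334464 = 0.1791024 m ≈ 179 mm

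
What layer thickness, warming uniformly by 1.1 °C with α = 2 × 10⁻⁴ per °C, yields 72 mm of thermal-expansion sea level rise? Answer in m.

327 m

H = Δh/(αΔT) = 0.072 / (2×10⁻⁴ × 1.1) ≈ 327.3 m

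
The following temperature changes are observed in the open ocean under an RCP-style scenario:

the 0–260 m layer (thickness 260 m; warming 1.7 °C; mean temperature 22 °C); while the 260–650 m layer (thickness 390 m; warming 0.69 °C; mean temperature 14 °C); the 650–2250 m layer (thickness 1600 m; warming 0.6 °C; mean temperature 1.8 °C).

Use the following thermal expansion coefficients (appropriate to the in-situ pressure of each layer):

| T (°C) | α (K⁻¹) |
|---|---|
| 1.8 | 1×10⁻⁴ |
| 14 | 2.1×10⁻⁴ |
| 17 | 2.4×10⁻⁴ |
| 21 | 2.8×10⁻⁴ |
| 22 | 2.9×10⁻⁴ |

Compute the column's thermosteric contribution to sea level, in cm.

Layer 1 at 22 °C → α = 2.9×10⁻⁴ K⁻¹
Layer 2 at 14 °C → α = 2.1×10⁻⁴ K⁻¹
Layer 3 at 1.8 °C → α = 1×10⁻⁴ K⁻¹
0–260 m: 2.9×10⁻⁴ × 1.7 × 260 = 0.12818 m
2.1×10⁻⁴ × 0.69 × 390 = 0.056511 m
Layer 3: 1×10⁻⁴ × 1600 × 0.6 = 0.09600 m
Δh = 0.12818 + 0.056511 + 0.09600 = 0.280691 m

Δh = 28.1 cm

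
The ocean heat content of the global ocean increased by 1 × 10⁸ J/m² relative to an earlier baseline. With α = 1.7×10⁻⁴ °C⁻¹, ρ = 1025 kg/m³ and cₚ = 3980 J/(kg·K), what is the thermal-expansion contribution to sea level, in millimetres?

Δh = αQ/(ρcₚ) = 1.7×10⁻⁴ × 1×10⁸ / (1025 × 3980) ≈ 0.0041672 m

Δh = 4.17 mm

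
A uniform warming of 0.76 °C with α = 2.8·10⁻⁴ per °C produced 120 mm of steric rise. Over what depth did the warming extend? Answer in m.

H ≈ 564 m

H = Δh/(αΔT) = 0.12 / (2.8×10⁻⁴ × 0.76) ≈ 563.9 m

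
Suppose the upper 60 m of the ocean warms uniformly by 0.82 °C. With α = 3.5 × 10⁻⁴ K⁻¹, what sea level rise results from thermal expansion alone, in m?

Δh = αΔT·H = 3.5×10⁻⁴ × 0.82 × 60 = 0.01722 m

0.017 m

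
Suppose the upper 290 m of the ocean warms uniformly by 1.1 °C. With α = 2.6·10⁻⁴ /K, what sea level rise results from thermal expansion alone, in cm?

about 8.3 cm

Δh = αΔT·H = 2.6×10⁻⁴ × 1.1 × 290 = 0.08294 m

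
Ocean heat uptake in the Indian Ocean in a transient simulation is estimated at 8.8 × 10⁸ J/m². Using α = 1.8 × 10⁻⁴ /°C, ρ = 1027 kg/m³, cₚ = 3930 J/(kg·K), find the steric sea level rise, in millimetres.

Δh ≈ 39.2 mm

Δh = αQ/(ρcₚ) = 1.8×10⁻⁴ × 8.8×10⁸ / (1027 × 3930) ≈ 0.039246 m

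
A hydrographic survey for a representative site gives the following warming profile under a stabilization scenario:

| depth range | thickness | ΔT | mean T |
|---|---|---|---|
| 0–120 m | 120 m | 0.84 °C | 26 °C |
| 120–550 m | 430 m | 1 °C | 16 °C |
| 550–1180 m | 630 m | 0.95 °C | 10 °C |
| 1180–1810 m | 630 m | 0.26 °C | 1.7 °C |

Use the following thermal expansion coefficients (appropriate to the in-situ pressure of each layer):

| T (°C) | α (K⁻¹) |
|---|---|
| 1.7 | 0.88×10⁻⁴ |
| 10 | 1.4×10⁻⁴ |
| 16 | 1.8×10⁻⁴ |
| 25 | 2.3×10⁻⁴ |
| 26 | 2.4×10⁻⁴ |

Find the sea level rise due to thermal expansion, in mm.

Layer 1 at 26 °C → α = 2.4×10⁻⁴ K⁻¹
Layer 2 at 16 °C → α = 1.8×10⁻⁴ K⁻¹
Layer 3 at 10 °C → α = 1.4×10⁻⁴ K⁻¹
Layer 4 at 1.7 °C → α = 0.88×10⁻⁴ K⁻¹
0–120 m: 0.84 × 120 × 2.4×10⁻⁴ = 0.024192 m
Layer 2: 1 × 430 × 1.8×10⁻⁴ = 0.07740 m
630 × 0.95 × 1.4×10⁻⁴ = 0.08379 m
Layer 4: 630 × 0.88×10⁻⁴ × 0.26 = 0.0144144 m
Δh = 0.024192 + 0.07740 + 0.08379 + 0.0144144 = 0.1997964 m ≈ 200 mm

200 mm of thermosteric rise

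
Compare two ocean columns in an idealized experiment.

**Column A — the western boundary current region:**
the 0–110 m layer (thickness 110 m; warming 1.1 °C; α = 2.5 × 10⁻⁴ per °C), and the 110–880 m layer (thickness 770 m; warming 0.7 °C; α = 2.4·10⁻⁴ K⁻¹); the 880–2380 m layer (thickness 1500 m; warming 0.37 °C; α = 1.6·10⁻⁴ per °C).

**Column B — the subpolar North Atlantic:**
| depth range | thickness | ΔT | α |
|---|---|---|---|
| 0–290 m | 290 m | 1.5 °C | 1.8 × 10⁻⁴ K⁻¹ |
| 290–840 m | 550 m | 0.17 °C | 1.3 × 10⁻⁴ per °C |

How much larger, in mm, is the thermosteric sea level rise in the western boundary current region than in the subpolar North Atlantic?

A 2.5×10⁻⁴ × 1.1 × 110 = 0.03025 m
A 110–880 m: 770 × 2.4×10⁻⁴ × 0.7 = 0.12936 m
A Layer 3: 0.37 × 1500 × 1.6×10⁻⁴ = 0.08880 m
A total: 0.24841 m
B 0–290 m: 1.5 × 1.8×10⁻⁴ × 290 = 0.07830 m
B 290–840 m: 550 × 1.3×10⁻⁴ × 0.17 = 0.012155 m
B total: 0.090455 m
Difference: 0.24841 − 0.090455 = 0.157955 m

158 mm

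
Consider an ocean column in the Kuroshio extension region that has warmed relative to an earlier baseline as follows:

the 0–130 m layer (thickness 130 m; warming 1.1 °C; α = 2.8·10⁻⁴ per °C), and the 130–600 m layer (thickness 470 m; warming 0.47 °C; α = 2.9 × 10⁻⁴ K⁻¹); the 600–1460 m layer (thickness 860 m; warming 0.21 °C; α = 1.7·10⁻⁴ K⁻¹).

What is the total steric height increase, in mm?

135 mm of thermosteric rise

Layer 1: 2.8×10⁻⁴ × 1.1 × 130 = 0.04004 m
Layer 2: 2.9×10⁻⁴ × 470 × 0.47 = 0.064061 m
Layer 3: 0.21 × 860 × 1.7×10⁻⁴ = 0.030702 m
Δh = 0.04004 + 0.064061 + 0.030702 = 0.134803 m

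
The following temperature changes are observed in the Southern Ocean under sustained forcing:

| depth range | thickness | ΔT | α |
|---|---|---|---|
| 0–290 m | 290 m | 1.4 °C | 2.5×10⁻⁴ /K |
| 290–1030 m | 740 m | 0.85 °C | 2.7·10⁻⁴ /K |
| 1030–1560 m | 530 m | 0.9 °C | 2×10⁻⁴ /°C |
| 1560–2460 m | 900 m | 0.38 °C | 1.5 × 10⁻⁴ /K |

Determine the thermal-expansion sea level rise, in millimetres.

about 418 mm

2.5×10⁻⁴ × 290 × 1.4 = 0.10150 m
290–1030 m: 2.7×10⁻⁴ × 740 × 0.85 = 0.16983 m
1030–1560 m: 0.9 × 530 × 2×10⁻⁴ = 0.09540 m
1560–2460 m: 1.5×10⁻⁴ × 900 × 0.38 = 0.05130 m
Δh = 0.10150 + 0.16983 + 0.09540 + 0.05130 = 0.41803 m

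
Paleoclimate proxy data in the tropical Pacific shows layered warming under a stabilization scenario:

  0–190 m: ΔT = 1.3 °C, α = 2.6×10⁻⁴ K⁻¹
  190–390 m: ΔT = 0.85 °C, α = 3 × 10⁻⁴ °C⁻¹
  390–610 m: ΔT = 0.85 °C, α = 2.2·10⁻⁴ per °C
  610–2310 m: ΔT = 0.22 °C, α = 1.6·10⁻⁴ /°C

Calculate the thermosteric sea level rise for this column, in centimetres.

190 × 1.3 × 2.6×10⁻⁴ = 0.06422 m
190–390 m: 200 × 3×10⁻⁴ × 0.85 = 0.05100 m
Layer 3: 220 × 0.85 × 2.2×10⁻⁴ = 0.04114 m
0.22 × 1700 × 1.6×10⁻⁴ = 0.05984 m
Δh = 0.06422 + 0.05100 + 0.04114 + 0.05984 = 0.21620 m

21.6 cm of thermosteric rise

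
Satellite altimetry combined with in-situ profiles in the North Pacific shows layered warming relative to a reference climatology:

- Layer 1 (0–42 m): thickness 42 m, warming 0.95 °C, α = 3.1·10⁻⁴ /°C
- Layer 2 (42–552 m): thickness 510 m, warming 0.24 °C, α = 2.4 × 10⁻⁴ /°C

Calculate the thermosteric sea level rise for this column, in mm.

0–42 m: 0.95 × 3.1×10⁻⁴ × 42 = 0.012369 m
42–552 m: 510 × 0.24 × 2.4×10⁻⁴ = 0.029376 m
Δh = 0.012369 + 0.029376 = 0.041745 m

42 mm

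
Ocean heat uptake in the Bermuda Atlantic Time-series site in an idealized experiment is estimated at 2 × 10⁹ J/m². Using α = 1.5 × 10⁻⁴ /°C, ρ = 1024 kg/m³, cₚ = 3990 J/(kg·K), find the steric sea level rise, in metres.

Δh = αQ/(ρcₚ) = 1.5×10⁻⁴ × 2×10⁹ / (1024 × 3990) ≈ 0.073426 m

about 0.0734 m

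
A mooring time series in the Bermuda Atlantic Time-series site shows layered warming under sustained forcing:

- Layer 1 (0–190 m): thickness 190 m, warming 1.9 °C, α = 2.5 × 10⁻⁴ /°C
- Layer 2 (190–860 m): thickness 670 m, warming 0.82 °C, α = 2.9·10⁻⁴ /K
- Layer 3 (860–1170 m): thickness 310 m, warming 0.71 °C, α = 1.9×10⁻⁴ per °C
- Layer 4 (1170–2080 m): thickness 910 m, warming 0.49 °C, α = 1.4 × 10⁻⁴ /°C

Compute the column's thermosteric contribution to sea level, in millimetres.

Layer 1: 190 × 1.9 × 2.5×10⁻⁴ = 0.09025 m
190–860 m: 2.9×10⁻⁴ × 0.82 × 670 = 0.159326 m
860–1170 m: 0.71 × 1.9×10⁻⁴ × 310 = 0.041819 m
910 × 0.49 × 1.4×10⁻⁴ = 0.062426 m
Δh = 0.09025 + 0.159326 + 0.041819 + 0.062426 = 0.353821 m

Δh ≈ 354 mm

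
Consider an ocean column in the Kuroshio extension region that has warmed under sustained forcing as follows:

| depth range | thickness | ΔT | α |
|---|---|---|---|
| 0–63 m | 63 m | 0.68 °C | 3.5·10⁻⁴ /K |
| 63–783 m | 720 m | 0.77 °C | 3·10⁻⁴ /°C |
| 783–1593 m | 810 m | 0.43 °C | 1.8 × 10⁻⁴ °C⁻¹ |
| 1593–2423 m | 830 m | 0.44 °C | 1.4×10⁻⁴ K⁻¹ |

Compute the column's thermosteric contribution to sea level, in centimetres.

29.5 cm

Layer 1: 3.5×10⁻⁴ × 63 × 0.68 = 0.014994 m
Layer 2: 720 × 0.77 × 3×10⁻⁴ = 0.16632 m
0.43 × 1.8×10⁻⁴ × 810 = 0.062694 m
1593–2423 m: 1.4×10⁻⁴ × 0.44 × 830 = 0.051128 m
Δh = 0.014994 + 0.16632 + 0.062694 + 0.051128 = 0.295136 m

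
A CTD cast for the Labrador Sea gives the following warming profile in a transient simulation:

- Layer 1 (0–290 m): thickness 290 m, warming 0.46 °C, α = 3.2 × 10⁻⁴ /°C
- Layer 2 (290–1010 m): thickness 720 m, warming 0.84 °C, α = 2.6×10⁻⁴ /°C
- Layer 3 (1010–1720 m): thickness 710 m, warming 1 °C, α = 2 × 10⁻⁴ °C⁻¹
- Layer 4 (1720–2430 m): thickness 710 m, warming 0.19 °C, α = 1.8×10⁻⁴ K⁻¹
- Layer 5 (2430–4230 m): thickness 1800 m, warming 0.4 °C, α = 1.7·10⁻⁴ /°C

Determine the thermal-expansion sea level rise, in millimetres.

Δh ≈ 489 mm

3.2×10⁻⁴ × 290 × 0.46 = 0.042688 m
Layer 2: 0.84 × 720 × 2.6×10⁻⁴ = 0.157248 m
1010–1720 m: 710 × 1 × 2×10⁻⁴ = 0.14200 m
Layer 4: 0.19 × 710 × 1.8×10⁻⁴ = 0.024282 m
2430–4230 m: 1800 × 0.4 × 1.7×10⁻⁴ = 0.12240 m
Δh = 0.042688 + 0.157248 + 0.14200 + 0.024282 + 0.12240 = 0.488618 m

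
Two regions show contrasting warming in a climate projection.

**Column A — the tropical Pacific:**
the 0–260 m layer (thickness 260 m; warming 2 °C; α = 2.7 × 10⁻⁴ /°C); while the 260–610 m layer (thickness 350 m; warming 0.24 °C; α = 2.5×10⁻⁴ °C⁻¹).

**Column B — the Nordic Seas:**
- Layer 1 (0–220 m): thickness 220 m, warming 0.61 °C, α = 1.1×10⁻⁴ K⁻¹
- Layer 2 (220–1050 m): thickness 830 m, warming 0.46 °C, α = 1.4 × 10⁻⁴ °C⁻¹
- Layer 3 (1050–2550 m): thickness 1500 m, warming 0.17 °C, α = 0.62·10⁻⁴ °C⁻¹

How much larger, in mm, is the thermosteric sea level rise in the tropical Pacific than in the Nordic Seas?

A 0–260 m: 260 × 2 × 2.7×10⁻⁴ = 0.14040 m
A Layer 2: 0.24 × 350 × 2.5×10⁻⁴ = 0.02100 m
A total: 0.16140 m
B 0–220 m: 0.61 × 220 × 1.1×10⁻⁴ = 0.014762 m
B 220–1050 m: 1.4×10⁻⁴ × 830 × 0.46 = 0.053452 m
B 1050–2550 m: 0.62×10⁻⁴ × 1500 × 0.17 = 0.01581 m
B total: 0.084024 m
Difference: 0.16140 − 0.084024 = 0.077376 m

77.4 mm larger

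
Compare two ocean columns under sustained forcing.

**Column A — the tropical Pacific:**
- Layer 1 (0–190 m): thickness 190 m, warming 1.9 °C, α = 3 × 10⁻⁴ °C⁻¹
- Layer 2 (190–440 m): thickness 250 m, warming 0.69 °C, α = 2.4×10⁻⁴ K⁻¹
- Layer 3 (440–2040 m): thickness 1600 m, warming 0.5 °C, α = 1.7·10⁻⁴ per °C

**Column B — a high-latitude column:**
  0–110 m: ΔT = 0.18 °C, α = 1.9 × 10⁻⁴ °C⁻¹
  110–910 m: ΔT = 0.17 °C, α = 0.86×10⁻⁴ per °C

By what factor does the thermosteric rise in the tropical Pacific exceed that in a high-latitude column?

18

A Layer 1: 1.9 × 190 × 3×10⁻⁴ = 0.10830 m
A Layer 2: 250 × 0.69 × 2.4×10⁻⁴ = 0.04140 m
A 1.7×10⁻⁴ × 0.5 × 1600 = 0.13600 m
A total: 0.28570 m
B 0–110 m: 1.9×10⁻⁴ × 110 × 0.18 = 0.003762 m
B 110–910 m: 0.86×10⁻⁴ × 800 × 0.17 = 0.011696 m
B total: 0.015458 m
Ratio: 0.28570 / 0.015458 ≈ 18.48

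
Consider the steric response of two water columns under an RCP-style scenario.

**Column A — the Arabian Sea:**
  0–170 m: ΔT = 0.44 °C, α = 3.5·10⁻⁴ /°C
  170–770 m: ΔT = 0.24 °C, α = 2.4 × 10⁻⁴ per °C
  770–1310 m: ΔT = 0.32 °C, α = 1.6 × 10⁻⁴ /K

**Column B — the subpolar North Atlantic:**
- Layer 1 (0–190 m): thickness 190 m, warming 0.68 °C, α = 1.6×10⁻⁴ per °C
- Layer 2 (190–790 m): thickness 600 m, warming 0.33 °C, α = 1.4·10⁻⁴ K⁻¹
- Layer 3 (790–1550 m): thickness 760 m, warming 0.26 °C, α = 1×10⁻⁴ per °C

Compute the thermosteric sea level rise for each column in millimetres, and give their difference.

A: 88 mm; B: 68 mm; difference 20 mm

A 0–170 m: 170 × 3.5×10⁻⁴ × 0.44 = 0.02618 m
A 170–770 m: 600 × 0.24 × 2.4×10⁻⁴ = 0.03456 m
A 770–1310 m: 0.32 × 540 × 1.6×10⁻⁴ = 0.027648 m
A total: 0.088388 m
B 0–190 m: 1.6×10⁻⁴ × 0.68 × 190 = 0.020672 m
B 190–790 m: 0.33 × 1.4×10⁻⁴ × 600 = 0.02772 m
B Layer 3: 0.26 × 760 × 1×10⁻⁴ = 0.01976 m
B total: 0.068152 m
Difference: 0.088388 − 0.068152 = 0.020236 m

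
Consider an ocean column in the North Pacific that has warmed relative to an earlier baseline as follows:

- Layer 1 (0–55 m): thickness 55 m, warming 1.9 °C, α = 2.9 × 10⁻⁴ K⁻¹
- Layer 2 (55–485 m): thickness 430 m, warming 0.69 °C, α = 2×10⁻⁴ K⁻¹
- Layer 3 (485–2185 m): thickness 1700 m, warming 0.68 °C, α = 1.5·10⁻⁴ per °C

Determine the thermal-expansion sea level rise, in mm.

Layer 1: 1.9 × 2.9×10⁻⁴ × 55 = 0.030305 m
430 × 2×10⁻⁴ × 0.69 = 0.05934 m
Layer 3: 0.68 × 1700 × 1.5×10⁻⁴ = 0.17340 m
Δh = 0.030305 + 0.05934 + 0.17340 = 0.263045 m

about 260 mm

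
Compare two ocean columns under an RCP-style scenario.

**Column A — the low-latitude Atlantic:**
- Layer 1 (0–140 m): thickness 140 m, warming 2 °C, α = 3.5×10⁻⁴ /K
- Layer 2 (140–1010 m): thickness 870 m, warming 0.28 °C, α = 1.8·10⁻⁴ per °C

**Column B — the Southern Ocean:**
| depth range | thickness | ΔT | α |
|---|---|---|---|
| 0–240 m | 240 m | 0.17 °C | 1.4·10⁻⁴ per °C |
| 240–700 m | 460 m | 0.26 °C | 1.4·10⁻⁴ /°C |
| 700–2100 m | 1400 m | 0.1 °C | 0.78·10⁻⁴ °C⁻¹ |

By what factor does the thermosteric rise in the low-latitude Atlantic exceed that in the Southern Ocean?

A 3.5×10⁻⁴ × 2 × 140 = 0.09800 m
A Layer 2: 870 × 0.28 × 1.8×10⁻⁴ = 0.043848 m
A total: 0.141848 m
B 0–240 m: 0.17 × 1.4×10⁻⁴ × 240 = 0.005712 m
B 1.4×10⁻⁴ × 460 × 0.26 = 0.016744 m
B 700–2100 m: 0.78×10⁻⁴ × 0.1 × 1400 = 0.01092 m
B total: 0.033376 m
Ratio: 0.141848 / 0.033376 = 4.250

a factor of 4.25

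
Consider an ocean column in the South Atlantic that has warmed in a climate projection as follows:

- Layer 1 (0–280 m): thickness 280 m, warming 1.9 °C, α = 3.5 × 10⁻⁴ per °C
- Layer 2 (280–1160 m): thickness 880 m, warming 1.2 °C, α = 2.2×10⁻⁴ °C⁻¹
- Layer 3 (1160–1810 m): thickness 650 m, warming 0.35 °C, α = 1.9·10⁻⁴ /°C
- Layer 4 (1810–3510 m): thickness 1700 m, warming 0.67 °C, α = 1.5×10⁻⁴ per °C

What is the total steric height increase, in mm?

0–280 m: 3.5×10⁻⁴ × 1.9 × 280 = 0.18620 m
Layer 2: 880 × 1.2 × 2.2×10⁻⁴ = 0.23232 m
1160–1810 m: 0.35 × 650 × 1.9×10⁻⁴ = 0.043225 m
Layer 4: 1.5×10⁻⁴ × 1700 × 0.67 = 0.17085 m
Δh = 0.18620 + 0.23232 + 0.043225 + 0.17085 = 0.632595 m

Δh = 633 mm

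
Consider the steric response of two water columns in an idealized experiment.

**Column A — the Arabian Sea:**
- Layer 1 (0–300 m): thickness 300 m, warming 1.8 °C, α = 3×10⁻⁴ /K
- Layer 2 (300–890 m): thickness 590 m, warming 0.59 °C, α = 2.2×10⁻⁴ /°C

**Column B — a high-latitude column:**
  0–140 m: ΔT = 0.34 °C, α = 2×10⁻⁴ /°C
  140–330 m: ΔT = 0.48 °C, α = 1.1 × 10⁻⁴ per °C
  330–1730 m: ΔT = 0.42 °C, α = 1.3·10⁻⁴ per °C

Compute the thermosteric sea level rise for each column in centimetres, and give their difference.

A: 24 cm; B: 9.6 cm; difference 14 cm

A 1.8 × 3×10⁻⁴ × 300 = 0.16200 m
A 0.59 × 2.2×10⁻⁴ × 590 = 0.076582 m
A total: 0.238582 m
B Layer 1: 2×10⁻⁴ × 140 × 0.34 = 0.00952 m
B Layer 2: 190 × 1.1×10⁻⁴ × 0.48 = 0.010032 m
B 330–1730 m: 1.3×10⁻⁴ × 0.42 × 1400 = 0.07644 m
B total: 0.095992 m
Difference: 0.238582 − 0.095992 = 0.14259 m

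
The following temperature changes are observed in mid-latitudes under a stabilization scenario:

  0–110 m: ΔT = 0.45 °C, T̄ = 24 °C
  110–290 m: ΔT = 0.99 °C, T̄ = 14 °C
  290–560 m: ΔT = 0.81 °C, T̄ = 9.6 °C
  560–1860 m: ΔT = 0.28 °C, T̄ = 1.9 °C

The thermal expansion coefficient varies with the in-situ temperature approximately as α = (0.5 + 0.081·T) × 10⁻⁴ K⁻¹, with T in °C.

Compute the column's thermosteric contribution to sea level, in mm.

Δh ≈ 93.0 mm

Layer 1: α = (0.5 + 0.081×24)×10⁻⁴ = 2.444×10⁻⁴ K⁻¹
Layer 2: α = (0.5 + 0.081×14)×10⁻⁴ = 1.634×10⁻⁴ K⁻¹
Layer 3: α = (0.5 + 0.081×9.6)×10⁻⁴ = 1.2776×10⁻⁴ K⁻¹
Layer 4: α = (0.5 + 0.081×1.9)×10⁻⁴ = 0.6539×10⁻⁴ K⁻¹
0–110 m: 2.444×10⁻⁴ × 0.45 × 110 = 0.0120978 m
110–290 m: 1.634×10⁻⁴ × 0.99 × 180 = 0.02911788 m
Layer 3: 0.81 × 1.2776×10⁻⁴ × 270 = 0.027941112 m
560–1860 m: 0.6539×10⁻⁴ × 1300 × 0.28 = 0.02380196 m
Δh = 0.0120978 + 0.02911788 + 0.027941112 + 0.02380196 = 0.092958752 m ≈ 93.0 mm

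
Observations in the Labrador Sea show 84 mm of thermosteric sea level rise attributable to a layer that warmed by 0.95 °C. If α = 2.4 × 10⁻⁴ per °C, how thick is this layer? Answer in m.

about 368 m

H = Δh/(αΔT) = 0.084 / (2.4×10⁻⁴ × 0.95) ≈ 368.4 m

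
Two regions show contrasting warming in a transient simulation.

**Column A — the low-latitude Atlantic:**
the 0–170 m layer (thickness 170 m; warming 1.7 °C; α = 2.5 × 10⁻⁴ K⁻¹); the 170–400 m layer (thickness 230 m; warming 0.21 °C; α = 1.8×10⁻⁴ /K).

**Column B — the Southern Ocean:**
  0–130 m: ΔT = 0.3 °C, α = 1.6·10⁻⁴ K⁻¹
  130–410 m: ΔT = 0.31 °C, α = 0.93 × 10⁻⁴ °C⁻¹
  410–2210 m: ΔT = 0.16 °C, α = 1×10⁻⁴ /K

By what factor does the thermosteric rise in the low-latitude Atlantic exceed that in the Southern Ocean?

a factor of 1.9

A 0–170 m: 2.5×10⁻⁴ × 170 × 1.7 = 0.07225 m
A 170–400 m: 0.21 × 1.8×10⁻⁴ × 230 = 0.008694 m
A total: 0.080944 m
B 130 × 1.6×10⁻⁴ × 0.3 = 0.00624 m
B 0.31 × 0.93×10⁻⁴ × 280 = 0.0080724 m
B Layer 3: 1×10⁻⁴ × 1800 × 0.16 = 0.02880 m
B total: 0.0431124 m
Ratio: 0.080944 / 0.0431124 ≈ 1.878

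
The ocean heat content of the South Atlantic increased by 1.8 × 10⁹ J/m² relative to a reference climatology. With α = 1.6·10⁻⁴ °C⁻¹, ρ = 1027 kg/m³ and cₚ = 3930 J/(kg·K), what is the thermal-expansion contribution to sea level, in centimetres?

Δh = αQ/(ρcₚ) = 1.6×10⁻⁴ × 1.8×10⁹ / (1027 × 3930) ≈ 0.071356 m

about 7.14 cm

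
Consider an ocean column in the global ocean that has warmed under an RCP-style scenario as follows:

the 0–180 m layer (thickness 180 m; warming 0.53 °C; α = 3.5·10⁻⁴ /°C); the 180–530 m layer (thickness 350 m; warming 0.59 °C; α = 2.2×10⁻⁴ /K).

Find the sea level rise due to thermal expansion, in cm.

Layer 1: 0.53 × 3.5×10⁻⁴ × 180 = 0.03339 m
180–530 m: 0.59 × 2.2×10⁻⁴ × 350 = 0.04543 m
Δh = 0.03339 + 0.04543 = 0.07882 m

about 7.88 cm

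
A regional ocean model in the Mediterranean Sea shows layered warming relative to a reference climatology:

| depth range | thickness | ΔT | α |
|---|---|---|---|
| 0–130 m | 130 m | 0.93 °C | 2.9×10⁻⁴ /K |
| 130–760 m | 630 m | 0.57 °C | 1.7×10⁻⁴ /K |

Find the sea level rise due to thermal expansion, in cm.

Layer 1: 130 × 0.93 × 2.9×10⁻⁴ = 0.035061 m
Layer 2: 0.57 × 1.7×10⁻⁴ × 630 = 0.061047 m
Δh = 0.035061 + 0.061047 = 0.096108 m

about 9.61 cm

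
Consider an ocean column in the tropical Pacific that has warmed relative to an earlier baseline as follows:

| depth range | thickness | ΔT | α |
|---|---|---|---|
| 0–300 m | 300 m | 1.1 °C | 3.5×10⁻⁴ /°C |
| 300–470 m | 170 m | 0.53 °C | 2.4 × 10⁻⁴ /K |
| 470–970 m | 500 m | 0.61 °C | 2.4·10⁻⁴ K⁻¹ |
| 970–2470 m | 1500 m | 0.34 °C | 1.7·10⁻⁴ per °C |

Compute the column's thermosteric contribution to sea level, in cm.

0–300 m: 1.1 × 300 × 3.5×10⁻⁴ = 0.11550 m
300–470 m: 0.53 × 2.4×10⁻⁴ × 170 = 0.021624 m
Layer 3: 2.4×10⁻⁴ × 0.61 × 500 = 0.07320 m
970–2470 m: 0.34 × 1.7×10⁻⁴ × 1500 = 0.08670 m
Δh = 0.11550 + 0.021624 + 0.07320 + 0.08670 = 0.297024 m ≈ 29.7 cm

29.7 cm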